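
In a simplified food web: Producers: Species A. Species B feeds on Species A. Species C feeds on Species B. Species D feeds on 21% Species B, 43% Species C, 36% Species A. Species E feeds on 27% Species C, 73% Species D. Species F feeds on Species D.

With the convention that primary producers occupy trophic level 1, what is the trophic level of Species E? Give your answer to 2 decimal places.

4.05

Species B: 1 + 1 = 2
Species C: 1 + 2 = 3
Species D: 1 + (0.21×2 + 0.43×3 + 0.36×1) = 3.07
Species E: 1 + (0.27×3 + 0.73×3.07) = 4.0511
Species F: 1 + 3.07 = 4.07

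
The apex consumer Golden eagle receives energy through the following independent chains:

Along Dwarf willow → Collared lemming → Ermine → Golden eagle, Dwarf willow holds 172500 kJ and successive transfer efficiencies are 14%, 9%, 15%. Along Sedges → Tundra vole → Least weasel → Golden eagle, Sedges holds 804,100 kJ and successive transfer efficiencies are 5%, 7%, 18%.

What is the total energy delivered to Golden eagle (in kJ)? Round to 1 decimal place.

Via Dwarf willow: 172500 × 0.14 × 0.09 × 0.15 = 326.025 kJ
Via Sedges: 804100 × 0.05 × 0.07 × 0.18 = 506.583 kJ
Total at Golden eagle: 326.025 + 506.583 = 832.608 kJ

832.6 kJ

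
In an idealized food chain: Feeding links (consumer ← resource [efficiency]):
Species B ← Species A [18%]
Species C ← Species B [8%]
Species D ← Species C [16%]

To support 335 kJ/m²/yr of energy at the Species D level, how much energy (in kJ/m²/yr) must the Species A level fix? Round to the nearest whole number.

Cumulative transfer efficiency: 0.18 × 0.08 × 0.16 = 0.002304
Species A energy = 335 / 0.002304 = 145399 kJ/m²/yr

145399 kJ/m²/yr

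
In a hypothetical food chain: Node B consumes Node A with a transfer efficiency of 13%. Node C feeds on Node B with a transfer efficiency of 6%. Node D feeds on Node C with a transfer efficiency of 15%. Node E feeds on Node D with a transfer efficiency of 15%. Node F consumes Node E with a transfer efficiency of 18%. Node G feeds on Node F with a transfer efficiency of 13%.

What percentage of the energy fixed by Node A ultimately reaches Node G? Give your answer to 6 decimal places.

0.000411%

Product of link efficiencies: 0.13 × 0.06 × 0.15 × 0.15 × 0.18 × 0.13 = 0.0000041067
As a percentage: 0.0000041067 × 100 = 0.000411%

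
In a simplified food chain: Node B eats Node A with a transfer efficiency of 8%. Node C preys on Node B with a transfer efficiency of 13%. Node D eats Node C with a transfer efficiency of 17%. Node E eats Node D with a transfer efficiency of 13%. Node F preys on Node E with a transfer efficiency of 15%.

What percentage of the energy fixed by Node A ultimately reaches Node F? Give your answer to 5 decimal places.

Product of link efficiencies: 0.08 × 0.13 × 0.17 × 0.13 × 0.15 = 0.000034476
As a percentage: 0.000034476 × 100 = 0.00345%

0.00345%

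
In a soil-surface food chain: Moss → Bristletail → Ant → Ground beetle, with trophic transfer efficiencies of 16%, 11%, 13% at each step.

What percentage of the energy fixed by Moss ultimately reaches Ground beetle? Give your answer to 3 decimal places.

0.229%

Product of link efficiencies: 0.16 × 0.11 × 0.13 = 0.002288
As a percentage: 0.002288 × 100 = 0.229%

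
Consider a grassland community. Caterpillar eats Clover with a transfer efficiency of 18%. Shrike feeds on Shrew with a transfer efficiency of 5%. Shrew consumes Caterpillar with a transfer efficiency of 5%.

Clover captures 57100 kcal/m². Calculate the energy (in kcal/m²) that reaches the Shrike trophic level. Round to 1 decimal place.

Caterpillar: 57100 × 0.18 = 10278 kcal/m²
Shrew: 10278 × 0.05 = 513.9 kcal/m²
Shrike: 513.9 × 0.05 = 25.695 kcal/m²

25.7 kcal/m²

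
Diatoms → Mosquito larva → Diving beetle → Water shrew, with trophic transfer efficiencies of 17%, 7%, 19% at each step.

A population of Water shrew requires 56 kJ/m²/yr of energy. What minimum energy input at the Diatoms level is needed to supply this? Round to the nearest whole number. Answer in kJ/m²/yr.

24768 kJ/m²/yr

Cumulative transfer efficiency: 0.17 × 0.07 × 0.19 = 0.002261
Diatoms energy = 56 / 0.002261 = 24768 kJ/m²/yr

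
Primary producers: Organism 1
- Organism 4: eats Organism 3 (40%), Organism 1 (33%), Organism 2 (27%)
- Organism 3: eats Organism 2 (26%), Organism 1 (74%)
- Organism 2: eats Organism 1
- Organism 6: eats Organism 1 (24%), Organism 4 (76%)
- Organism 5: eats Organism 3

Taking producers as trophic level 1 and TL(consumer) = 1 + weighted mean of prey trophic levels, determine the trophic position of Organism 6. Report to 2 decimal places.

3.35

Organism 2: 1 + 1 = 2
Organism 3: 1 + (0.26×2 + 0.74×1) = 2.26
Organism 4: 1 + (0.4×2.26 + 0.33×1 + 0.27×2) = 2.774
Organism 5: 1 + 2.26 = 3.26
Organism 6: 1 + (0.24×1 + 0.76×2.774) = 3.34824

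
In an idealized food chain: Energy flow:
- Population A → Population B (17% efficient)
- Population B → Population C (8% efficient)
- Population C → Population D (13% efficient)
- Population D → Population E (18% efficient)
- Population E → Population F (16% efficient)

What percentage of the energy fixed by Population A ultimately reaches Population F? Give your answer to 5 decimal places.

Product of link efficiencies: 0.17 × 0.08 × 0.13 × 0.18 × 0.16 = 0.0000509184
As a percentage: 0.0000509184 × 100 = 0.00509%

0.00509%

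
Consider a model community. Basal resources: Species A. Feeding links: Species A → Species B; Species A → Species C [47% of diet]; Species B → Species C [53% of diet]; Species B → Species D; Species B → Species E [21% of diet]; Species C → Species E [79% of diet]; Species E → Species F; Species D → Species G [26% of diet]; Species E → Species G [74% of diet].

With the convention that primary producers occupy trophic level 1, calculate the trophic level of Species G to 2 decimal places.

4.31

Species B: 1 + 1 = 2
Species C: 1 + (0.47×1 + 0.53×2) = 2.53
Species D: 1 + 2 = 3
Species E: 1 + (0.21×2 + 0.79×2.53) = 3.4187
Species F: 1 + 3.4187 = 4.4187
Species G: 1 + (0.26×3 + 0.74×3.4187) = 4.309838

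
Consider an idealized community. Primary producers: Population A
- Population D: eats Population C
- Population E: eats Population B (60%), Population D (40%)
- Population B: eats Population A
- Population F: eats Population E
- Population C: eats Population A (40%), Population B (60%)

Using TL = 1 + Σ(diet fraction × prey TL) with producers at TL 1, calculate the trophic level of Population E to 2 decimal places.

3.64

Population B: 1 + 1 = 2
Population C: 1 + (0.4×1 + 0.6×2) = 2.6
Population D: 1 + 2.6 = 3.6
Population E: 1 + (0.6×2 + 0.4×3.6) = 3.64
Population F: 1 + 3.64 = 4.64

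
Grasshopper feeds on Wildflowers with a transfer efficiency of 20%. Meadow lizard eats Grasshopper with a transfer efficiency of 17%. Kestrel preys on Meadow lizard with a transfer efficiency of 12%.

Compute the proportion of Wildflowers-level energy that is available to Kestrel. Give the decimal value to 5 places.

Product of link efficiencies: 0.2 × 0.17 × 0.12 = 0.00408

0.00408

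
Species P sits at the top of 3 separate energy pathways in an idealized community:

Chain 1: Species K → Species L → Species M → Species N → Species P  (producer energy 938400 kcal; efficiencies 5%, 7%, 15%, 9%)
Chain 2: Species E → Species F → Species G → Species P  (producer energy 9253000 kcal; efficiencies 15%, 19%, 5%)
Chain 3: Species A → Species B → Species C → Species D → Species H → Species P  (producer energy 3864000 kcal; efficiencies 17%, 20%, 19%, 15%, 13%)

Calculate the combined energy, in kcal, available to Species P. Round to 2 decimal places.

13716.61 kcal

Chain 1: 938400 × 0.05 × 0.07 × 0.15 × 0.09 = 44.3394 kcal
Chain 2: 9253000 × 0.15 × 0.19 × 0.05 = 13185.525 kcal
Chain 3: 3864000 × 0.17 × 0.2 × 0.19 × 0.15 × 0.13 = 486.74808 kcal
Total at Species P: 44.3394 + 13185.525 + 486.74808 = 13716.61248 kcal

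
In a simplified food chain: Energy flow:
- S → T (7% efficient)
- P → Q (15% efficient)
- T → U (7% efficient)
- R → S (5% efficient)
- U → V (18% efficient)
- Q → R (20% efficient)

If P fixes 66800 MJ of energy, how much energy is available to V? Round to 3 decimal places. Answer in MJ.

0.088 MJ

Q: 66800 × 0.15 = 10020 MJ
R: 10020 × 0.2 = 2004 MJ
S: 2004 × 0.05 = 100.2 MJ
T: 100.2 × 0.07 = 7.014 MJ
U: 7.014 × 0.07 = 0.49098 MJ
V: 0.49098 × 0.18 = 0.0883764 MJ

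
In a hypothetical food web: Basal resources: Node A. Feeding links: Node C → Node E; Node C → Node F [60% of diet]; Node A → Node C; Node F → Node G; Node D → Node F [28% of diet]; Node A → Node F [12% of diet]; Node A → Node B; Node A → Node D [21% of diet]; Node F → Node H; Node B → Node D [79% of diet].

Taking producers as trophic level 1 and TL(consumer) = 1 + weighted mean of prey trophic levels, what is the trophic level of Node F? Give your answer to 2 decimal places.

3.10

Node B: 1 + 1 = 2
Node C: 1 + 1 = 2
Node D: 1 + (0.21×1 + 0.79×2) = 2.79
Node E: 1 + 2 = 3
Node F: 1 + (0.28×2.79 + 0.12×1 + 0.6×2) = 3.1012
Node G: 1 + 3.1012 = 4.1012
Node H: 1 + 3.1012 = 4.1012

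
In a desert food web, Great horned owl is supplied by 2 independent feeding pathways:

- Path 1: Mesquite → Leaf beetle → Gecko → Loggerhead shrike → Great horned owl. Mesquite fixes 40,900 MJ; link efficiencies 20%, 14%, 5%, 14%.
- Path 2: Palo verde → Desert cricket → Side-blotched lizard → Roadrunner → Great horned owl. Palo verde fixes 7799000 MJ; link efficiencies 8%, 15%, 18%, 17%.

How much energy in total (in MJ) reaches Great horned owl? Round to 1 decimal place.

2871.8 MJ

Path 1: 40900 × 0.2 × 0.14 × 0.05 × 0.14 = 8.0164 MJ
Path 2: 7799000 × 0.08 × 0.15 × 0.18 × 0.17 = 2863.7928 MJ
Total at Great horned owl: 8.0164 + 2863.7928 = 2871.8092 MJ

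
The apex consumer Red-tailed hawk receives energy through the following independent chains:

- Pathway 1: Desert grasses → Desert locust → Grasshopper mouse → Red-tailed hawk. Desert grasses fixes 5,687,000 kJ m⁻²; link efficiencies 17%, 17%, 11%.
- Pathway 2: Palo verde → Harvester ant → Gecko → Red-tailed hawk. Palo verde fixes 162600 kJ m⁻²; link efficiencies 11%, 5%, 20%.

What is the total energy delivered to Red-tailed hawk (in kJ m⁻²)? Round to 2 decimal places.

18257.83 kJ m⁻²

Pathway 1: 5687000 × 0.17 × 0.17 × 0.11 = 18078.973 kJ m⁻²
Pathway 2: 162600 × 0.11 × 0.05 × 0.2 = 178.86 kJ m⁻²
Total at Red-tailed hawk: 18078.973 + 178.86 = 18257.833 kJ m⁻²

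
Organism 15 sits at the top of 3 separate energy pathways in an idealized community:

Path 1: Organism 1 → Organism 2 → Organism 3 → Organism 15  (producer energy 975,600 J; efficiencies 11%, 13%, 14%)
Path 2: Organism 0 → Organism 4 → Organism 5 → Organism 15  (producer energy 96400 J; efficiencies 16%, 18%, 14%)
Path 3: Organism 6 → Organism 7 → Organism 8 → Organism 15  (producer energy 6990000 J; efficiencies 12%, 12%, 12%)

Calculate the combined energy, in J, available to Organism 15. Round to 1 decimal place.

Path 1: 975600 × 0.11 × 0.13 × 0.14 = 1953.1512 J
Path 2: 96400 × 0.16 × 0.18 × 0.14 = 388.6848 J
Path 3: 6990000 × 0.12 × 0.12 × 0.12 = 12078.72 J
Total at Organism 15: 1953.1512 + 388.6848 + 12078.72 = 14420.556 J

14420.6 J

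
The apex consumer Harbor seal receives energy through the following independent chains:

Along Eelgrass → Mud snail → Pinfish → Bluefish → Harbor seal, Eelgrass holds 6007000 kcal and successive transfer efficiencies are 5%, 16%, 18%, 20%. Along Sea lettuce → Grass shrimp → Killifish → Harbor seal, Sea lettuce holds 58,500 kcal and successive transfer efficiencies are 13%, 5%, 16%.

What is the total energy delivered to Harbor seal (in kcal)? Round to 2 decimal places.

Via Eelgrass: 6007000 × 0.05 × 0.16 × 0.18 × 0.2 = 1730.016 kcal
Via Sea lettuce: 58500 × 0.13 × 0.05 × 0.16 = 60.84 kcal
Total at Harbor seal: 1730.016 + 60.84 = 1790.856 kcal

1790.86 kcal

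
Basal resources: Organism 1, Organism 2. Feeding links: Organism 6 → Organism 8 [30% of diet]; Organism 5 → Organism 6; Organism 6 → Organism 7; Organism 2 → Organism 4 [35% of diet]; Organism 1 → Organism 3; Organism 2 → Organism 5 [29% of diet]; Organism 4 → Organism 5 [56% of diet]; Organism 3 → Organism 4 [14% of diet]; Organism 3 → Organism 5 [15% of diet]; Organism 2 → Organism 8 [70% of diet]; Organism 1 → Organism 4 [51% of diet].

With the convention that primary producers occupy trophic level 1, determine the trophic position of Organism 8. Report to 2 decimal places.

2.84

Organism 3: 1 + 1 = 2
Organism 4: 1 + (0.51×1 + 0.14×2 + 0.35×1) = 2.14
Organism 5: 1 + (0.29×1 + 0.56×2.14 + 0.15×2) = 2.7884
Organism 6: 1 + 2.7884 = 3.7884
Organism 7: 1 + 3.7884 = 4.7884
Organism 8: 1 + (0.3×3.7884 + 0.7×1) = 2.83652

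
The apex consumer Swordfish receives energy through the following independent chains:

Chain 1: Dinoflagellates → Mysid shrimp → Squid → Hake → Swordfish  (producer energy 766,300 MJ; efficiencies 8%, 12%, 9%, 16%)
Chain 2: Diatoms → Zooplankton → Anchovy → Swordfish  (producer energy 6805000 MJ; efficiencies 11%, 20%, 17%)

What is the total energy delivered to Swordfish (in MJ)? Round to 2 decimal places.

25556.63 MJ

Chain 1: 766300 × 0.08 × 0.12 × 0.09 × 0.16 = 105.933312 MJ
Chain 2: 6805000 × 0.11 × 0.2 × 0.17 = 25450.7 MJ
Total at Swordfish: 105.933312 + 25450.7 = 25556.633312 MJ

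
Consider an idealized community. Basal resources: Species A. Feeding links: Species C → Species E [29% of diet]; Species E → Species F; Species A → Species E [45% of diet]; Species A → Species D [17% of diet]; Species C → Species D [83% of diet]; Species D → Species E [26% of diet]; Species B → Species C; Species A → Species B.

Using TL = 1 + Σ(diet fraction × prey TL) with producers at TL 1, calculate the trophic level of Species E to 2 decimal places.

3.27

Species B: 1 + 1 = 2
Species C: 1 + 2 = 3
Species D: 1 + (0.17×1 + 0.83×3) = 3.66
Species E: 1 + (0.26×3.66 + 0.29×3 + 0.45×1) = 3.2716
Species F: 1 + 3.2716 = 4.2716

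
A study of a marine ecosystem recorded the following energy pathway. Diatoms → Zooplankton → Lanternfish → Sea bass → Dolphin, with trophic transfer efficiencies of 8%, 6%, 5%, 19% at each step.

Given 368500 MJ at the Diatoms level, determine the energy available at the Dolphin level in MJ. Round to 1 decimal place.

Zooplankton: 368500 × 0.08 = 29480 MJ
Lanternfish: 29480 × 0.06 = 1768.8 MJ
Sea bass: 1768.8 × 0.05 = 88.44 MJ
Dolphin: 88.44 × 0.19 = 16.8036 MJ

16.8 MJ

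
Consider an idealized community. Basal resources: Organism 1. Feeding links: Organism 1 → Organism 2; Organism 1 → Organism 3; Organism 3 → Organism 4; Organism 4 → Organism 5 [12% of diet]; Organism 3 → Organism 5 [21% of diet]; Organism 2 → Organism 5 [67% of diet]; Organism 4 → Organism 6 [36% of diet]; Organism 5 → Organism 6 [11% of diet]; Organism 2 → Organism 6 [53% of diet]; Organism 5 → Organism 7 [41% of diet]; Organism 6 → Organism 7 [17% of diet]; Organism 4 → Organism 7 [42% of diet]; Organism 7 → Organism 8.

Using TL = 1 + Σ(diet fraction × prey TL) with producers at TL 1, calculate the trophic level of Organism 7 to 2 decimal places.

Organism 2: 1 + 1 = 2
Organism 3: 1 + 1 = 2
Organism 4: 1 + 2 = 3
Organism 5: 1 + (0.12×3 + 0.21×2 + 0.67×2) = 3.12
Organism 6: 1 + (0.36×3 + 0.11×3.12 + 0.53×2) = 3.4832
Organism 7: 1 + (0.41×3.12 + 0.17×3.4832 + 0.42×3) = 4.131344
Organism 8: 1 + 4.131344 = 5.131344

4.13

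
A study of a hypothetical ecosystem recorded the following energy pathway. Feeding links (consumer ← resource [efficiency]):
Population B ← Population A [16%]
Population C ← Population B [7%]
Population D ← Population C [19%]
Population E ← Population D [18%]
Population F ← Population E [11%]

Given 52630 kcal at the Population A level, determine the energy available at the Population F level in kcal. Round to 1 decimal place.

Population B: 52630 × 0.16 = 8420.8 kcal
Population C: 8420.8 × 0.07 = 589.456 kcal
Population D: 589.456 × 0.19 = 111.99664 kcal
Population E: 111.99664 × 0.18 = 20.1593952 kcal
Population F: 20.1593952 × 0.11 = 2.217533472 kcal

2.2 kcal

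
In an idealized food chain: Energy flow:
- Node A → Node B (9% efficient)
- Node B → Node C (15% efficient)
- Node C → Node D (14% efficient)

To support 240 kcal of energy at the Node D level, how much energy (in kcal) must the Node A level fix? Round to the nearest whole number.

126984 kcal

Cumulative transfer efficiency: 0.09 × 0.15 × 0.14 = 0.00189
Node A energy = 240 / 0.00189 = 126984 kcal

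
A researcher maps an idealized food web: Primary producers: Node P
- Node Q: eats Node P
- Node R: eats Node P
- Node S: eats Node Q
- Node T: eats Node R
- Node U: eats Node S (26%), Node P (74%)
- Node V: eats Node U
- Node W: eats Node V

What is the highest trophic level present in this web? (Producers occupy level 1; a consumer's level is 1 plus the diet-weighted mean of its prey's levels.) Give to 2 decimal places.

4.52

Node Q: 1 + 1 = 2
Node R: 1 + 1 = 2
Node S: 1 + 2 = 3
Node T: 1 + 2 = 3
Node U: 1 + (0.26×3 + 0.74×1) = 2.52
Node V: 1 + 2.52 = 3.52
Node W: 1 + 3.52 = 4.52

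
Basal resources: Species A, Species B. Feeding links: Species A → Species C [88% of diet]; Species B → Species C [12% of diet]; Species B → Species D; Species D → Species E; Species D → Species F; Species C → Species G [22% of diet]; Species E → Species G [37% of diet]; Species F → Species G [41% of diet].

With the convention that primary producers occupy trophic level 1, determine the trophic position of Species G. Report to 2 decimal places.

3.78

Species C: 1 + (0.88×1 + 0.12×1) = 2
Species D: 1 + 1 = 2
Species E: 1 + 2 = 3
Species F: 1 + 2 = 3
Species G: 1 + (0.22×2 + 0.37×3 + 0.41×3) = 3.78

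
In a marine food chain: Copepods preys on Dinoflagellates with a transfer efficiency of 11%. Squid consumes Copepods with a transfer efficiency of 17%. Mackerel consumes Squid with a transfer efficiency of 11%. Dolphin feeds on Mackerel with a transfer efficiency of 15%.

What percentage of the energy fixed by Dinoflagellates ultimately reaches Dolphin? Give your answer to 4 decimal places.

Product of link efficiencies: 0.11 × 0.17 × 0.11 × 0.15 = 0.00030855
As a percentage: 0.00030855 × 100 = 0.0309%

0.0309%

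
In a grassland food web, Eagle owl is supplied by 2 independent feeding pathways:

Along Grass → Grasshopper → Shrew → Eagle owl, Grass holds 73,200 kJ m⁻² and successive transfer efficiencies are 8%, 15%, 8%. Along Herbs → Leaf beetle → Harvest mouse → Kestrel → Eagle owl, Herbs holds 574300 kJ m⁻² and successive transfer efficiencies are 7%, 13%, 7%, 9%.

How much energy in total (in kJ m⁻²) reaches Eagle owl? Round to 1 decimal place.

103.2 kJ m⁻²

Via Grass: 73200 × 0.08 × 0.15 × 0.08 = 70.272 kJ m⁻²
Via Herbs: 574300 × 0.07 × 0.13 × 0.07 × 0.09 = 32.924619 kJ m⁻²
Total at Eagle owl: 70.272 + 32.924619 = 103.196619 kJ m⁻²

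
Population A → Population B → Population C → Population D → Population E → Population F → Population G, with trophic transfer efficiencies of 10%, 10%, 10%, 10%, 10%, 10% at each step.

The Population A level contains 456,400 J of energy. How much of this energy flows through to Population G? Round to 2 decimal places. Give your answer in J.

Population B: 456400 × 0.1 = 45640 J
Population C: 45640 × 0.1 = 4564 J
Population D: 4564 × 0.1 = 456.4 J
Population E: 456.4 × 0.1 = 45.64 J
Population F: 45.64 × 0.1 = 4.564 J
Population G: 4.564 × 0.1 = 0.4564 J

0.46 J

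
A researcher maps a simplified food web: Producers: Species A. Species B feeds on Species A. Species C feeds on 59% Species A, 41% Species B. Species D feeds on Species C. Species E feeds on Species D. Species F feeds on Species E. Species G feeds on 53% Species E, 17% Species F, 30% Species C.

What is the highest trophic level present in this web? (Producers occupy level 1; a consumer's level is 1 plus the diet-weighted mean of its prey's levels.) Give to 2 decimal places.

5.41

Species B: 1 + 1 = 2
Species C: 1 + (0.59×1 + 0.41×2) = 2.41
Species D: 1 + 2.41 = 3.41
Species E: 1 + 3.41 = 4.41
Species F: 1 + 4.41 = 5.41
Species G: 1 + (0.53×4.41 + 0.17×5.41 + 0.3×2.41) = 4.98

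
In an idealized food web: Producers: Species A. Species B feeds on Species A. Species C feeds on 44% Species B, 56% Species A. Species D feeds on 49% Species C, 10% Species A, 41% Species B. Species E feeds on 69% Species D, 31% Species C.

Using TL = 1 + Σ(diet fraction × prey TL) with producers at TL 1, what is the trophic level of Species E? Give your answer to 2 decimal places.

Species B: 1 + 1 = 2
Species C: 1 + (0.44×2 + 0.56×1) = 2.44
Species D: 1 + (0.49×2.44 + 0.1×1 + 0.41×2) = 3.1156
Species E: 1 + (0.69×3.1156 + 0.31×2.44) = 3.906164

3.91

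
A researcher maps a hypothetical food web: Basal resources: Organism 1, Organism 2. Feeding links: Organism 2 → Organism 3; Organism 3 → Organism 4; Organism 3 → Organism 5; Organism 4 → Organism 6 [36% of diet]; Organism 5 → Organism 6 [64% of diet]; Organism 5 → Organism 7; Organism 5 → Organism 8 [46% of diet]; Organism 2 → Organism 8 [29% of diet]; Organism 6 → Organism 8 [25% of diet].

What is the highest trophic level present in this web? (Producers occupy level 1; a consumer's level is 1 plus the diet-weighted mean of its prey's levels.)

4

Organism 3: 1 + 1 = 2
Organism 4: 1 + 2 = 3
Organism 5: 1 + 2 = 3
Organism 6: 1 + (0.36×3 + 0.64×3) = 4
Organism 7: 1 + 3 = 4
Organism 8: 1 + (0.46×3 + 0.29×1 + 0.25×4) = 3.67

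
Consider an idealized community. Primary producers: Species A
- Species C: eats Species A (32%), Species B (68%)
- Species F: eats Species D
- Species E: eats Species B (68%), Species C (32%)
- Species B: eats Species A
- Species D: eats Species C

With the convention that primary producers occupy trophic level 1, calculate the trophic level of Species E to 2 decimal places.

Species B: 1 + 1 = 2
Species C: 1 + (0.32×1 + 0.68×2) = 2.68
Species D: 1 + 2.68 = 3.68
Species E: 1 + (0.68×2 + 0.32×2.68) = 3.2176
Species F: 1 + 3.68 = 4.68

3.22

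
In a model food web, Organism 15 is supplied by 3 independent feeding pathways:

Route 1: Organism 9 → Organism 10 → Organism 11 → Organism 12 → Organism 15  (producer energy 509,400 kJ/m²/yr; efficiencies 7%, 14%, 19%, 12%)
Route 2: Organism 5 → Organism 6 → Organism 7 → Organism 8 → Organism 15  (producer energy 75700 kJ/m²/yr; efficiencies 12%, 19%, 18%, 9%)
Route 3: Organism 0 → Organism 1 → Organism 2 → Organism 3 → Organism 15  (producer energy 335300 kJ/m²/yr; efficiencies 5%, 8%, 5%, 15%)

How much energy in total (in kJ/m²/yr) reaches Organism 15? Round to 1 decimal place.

151.8 kJ/m²/yr

Route 1: 509400 × 0.07 × 0.14 × 0.19 × 0.12 = 113.820336 kJ/m²/yr
Route 2: 75700 × 0.12 × 0.19 × 0.18 × 0.09 = 27.960552 kJ/m²/yr
Route 3: 335300 × 0.05 × 0.08 × 0.05 × 0.15 = 10.059 kJ/m²/yr
Total at Organism 15: 113.820336 + 27.960552 + 10.059 = 151.839888 kJ/m²/yr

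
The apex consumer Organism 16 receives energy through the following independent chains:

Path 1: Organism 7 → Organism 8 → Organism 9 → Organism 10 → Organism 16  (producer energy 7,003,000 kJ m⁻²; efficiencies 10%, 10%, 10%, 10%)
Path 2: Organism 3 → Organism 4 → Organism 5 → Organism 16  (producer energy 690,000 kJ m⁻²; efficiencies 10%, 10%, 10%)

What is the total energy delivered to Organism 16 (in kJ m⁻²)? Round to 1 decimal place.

1390.3 kJ m⁻²

Path 1: 7003000 × 0.1 × 0.1 × 0.1 × 0.1 = 700.3 kJ m⁻²
Path 2: 690000 × 0.1 × 0.1 × 0.1 = 690 kJ m⁻²
Total at Organism 16: 700.3 + 690 = 1390.3 kJ m⁻²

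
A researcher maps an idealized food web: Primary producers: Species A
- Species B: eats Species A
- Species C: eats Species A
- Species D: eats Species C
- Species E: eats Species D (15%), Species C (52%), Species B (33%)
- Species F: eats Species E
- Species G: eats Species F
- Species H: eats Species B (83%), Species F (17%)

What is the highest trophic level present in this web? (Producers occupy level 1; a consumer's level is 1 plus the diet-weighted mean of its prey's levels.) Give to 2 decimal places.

5.15

Species B: 1 + 1 = 2
Species C: 1 + 1 = 2
Species D: 1 + 2 = 3
Species E: 1 + (0.15×3 + 0.52×2 + 0.33×2) = 3.15
Species F: 1 + 3.15 = 4.15
Species G: 1 + 4.15 = 5.15
Species H: 1 + (0.83×2 + 0.17×4.15) = 3.3655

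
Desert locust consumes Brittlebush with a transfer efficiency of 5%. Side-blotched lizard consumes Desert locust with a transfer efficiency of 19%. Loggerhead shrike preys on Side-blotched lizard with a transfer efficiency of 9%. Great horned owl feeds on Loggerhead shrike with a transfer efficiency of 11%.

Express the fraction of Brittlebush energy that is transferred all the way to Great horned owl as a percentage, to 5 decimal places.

Product of link efficiencies: 0.05 × 0.19 × 0.09 × 0.11 = 0.00009405
As a percentage: 0.00009405 × 100 = 0.00941%

0.00941%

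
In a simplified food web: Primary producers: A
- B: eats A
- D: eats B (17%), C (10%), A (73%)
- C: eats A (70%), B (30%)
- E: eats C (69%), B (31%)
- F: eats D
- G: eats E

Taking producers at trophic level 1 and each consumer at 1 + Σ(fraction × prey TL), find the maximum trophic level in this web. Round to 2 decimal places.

B: 1 + 1 = 2
C: 1 + (0.7×1 + 0.3×2) = 2.3
D: 1 + (0.17×2 + 0.1×2.3 + 0.73×1) = 2.3
E: 1 + (0.69×2.3 + 0.31×2) = 3.207
F: 1 + 2.3 = 3.3
G: 1 + 3.207 = 4.207

4.21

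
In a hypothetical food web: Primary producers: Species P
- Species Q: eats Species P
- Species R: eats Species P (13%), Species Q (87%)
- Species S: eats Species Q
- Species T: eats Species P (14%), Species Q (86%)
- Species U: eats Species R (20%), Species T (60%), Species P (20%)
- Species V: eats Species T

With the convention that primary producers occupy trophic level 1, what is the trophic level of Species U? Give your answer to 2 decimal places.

3.49

Species Q: 1 + 1 = 2
Species R: 1 + (0.13×1 + 0.87×2) = 2.87
Species S: 1 + 2 = 3
Species T: 1 + (0.14×1 + 0.86×2) = 2.86
Species U: 1 + (0.2×2.87 + 0.6×2.86 + 0.2×1) = 3.49
Species V: 1 + 2.86 = 3.86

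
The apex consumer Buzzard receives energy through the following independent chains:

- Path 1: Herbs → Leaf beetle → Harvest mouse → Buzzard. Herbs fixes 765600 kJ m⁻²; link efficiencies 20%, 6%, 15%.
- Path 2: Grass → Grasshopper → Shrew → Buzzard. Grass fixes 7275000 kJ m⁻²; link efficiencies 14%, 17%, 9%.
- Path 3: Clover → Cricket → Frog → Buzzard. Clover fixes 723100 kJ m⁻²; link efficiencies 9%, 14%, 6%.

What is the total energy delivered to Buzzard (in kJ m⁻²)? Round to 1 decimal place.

Path 1: 765600 × 0.2 × 0.06 × 0.15 = 1378.08 kJ m⁻²
Path 2: 7275000 × 0.14 × 0.17 × 0.09 = 15583.05 kJ m⁻²
Path 3: 723100 × 0.09 × 0.14 × 0.06 = 546.6636 kJ m⁻²
Total at Buzzard: 1378.08 + 15583.05 + 546.6636 = 17507.7936 kJ m⁻²

17507.8 kJ m⁻²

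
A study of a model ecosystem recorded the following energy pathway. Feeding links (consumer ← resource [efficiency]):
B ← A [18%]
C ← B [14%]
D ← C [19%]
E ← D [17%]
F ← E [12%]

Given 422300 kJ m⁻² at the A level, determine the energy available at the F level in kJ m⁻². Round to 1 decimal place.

41.2 kJ m⁻²

B: 422300 × 0.18 = 76014 kJ m⁻²
C: 76014 × 0.14 = 10641.96 kJ m⁻²
D: 10641.96 × 0.19 = 2021.9724 kJ m⁻²
E: 2021.9724 × 0.17 = 343.735308 kJ m⁻²
F: 343.735308 × 0.12 = 41.24823696 kJ m⁻²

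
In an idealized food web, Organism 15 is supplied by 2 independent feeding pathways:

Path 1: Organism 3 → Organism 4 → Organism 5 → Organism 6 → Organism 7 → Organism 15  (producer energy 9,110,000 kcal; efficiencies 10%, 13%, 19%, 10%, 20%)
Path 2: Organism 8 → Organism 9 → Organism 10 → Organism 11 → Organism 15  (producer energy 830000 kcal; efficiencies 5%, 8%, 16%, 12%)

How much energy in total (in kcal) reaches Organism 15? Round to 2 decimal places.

Path 1: 9110000 × 0.1 × 0.13 × 0.19 × 0.1 × 0.2 = 450.034 kcal
Path 2: 830000 × 0.05 × 0.08 × 0.16 × 0.12 = 63.744 kcal
Total at Organism 15: 450.034 + 63.744 = 513.778 kcal

513.78 kcal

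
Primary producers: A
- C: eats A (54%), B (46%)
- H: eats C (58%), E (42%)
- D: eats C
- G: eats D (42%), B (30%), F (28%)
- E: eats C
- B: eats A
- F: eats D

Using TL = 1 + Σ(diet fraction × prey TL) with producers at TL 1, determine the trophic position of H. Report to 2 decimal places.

B: 1 + 1 = 2
C: 1 + (0.54×1 + 0.46×2) = 2.46
D: 1 + 2.46 = 3.46
E: 1 + 2.46 = 3.46
F: 1 + 3.46 = 4.46
G: 1 + (0.42×3.46 + 0.3×2 + 0.28×4.46) = 4.302
H: 1 + (0.58×2.46 + 0.42×3.46) = 3.88

3.88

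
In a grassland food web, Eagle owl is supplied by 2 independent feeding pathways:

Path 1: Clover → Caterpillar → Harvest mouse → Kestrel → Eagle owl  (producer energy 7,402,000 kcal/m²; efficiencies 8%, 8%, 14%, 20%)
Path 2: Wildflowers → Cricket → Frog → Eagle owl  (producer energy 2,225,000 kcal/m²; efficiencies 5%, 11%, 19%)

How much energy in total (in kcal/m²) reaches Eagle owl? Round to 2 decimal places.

3651.56 kcal/m²

Path 1: 7402000 × 0.08 × 0.08 × 0.14 × 0.2 = 1326.4384 kcal/m²
Path 2: 2225000 × 0.05 × 0.11 × 0.19 = 2325.125 kcal/m²
Total at Eagle owl: 1326.4384 + 2325.125 = 3651.5634 kcal/m²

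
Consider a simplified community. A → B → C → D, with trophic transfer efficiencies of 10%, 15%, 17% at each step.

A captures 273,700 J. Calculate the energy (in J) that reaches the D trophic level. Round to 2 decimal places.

697.94 J

B: 273700 × 0.1 = 27370 J
C: 27370 × 0.15 = 4105.5 J
D: 4105.5 × 0.17 = 697.935 J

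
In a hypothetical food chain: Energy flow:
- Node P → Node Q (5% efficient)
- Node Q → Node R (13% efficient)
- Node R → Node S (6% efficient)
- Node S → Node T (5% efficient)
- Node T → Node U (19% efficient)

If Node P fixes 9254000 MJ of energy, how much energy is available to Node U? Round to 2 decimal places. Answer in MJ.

34.29 MJ

Node Q: 9254000 × 0.05 = 462700 MJ
Node R: 462700 × 0.13 = 60151 MJ
Node S: 60151 × 0.06 = 3609.06 MJ
Node T: 3609.06 × 0.05 = 180.453 MJ
Node U: 180.453 × 0.19 = 34.28607 MJ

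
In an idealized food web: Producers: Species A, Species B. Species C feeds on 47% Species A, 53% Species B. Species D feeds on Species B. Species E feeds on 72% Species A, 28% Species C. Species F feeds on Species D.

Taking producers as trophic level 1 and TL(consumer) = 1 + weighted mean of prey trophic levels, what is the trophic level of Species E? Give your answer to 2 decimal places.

2.28

Species C: 1 + (0.47×1 + 0.53×1) = 2
Species D: 1 + 1 = 2
Species E: 1 + (0.72×1 + 0.28×2) = 2.28
Species F: 1 + 2 = 3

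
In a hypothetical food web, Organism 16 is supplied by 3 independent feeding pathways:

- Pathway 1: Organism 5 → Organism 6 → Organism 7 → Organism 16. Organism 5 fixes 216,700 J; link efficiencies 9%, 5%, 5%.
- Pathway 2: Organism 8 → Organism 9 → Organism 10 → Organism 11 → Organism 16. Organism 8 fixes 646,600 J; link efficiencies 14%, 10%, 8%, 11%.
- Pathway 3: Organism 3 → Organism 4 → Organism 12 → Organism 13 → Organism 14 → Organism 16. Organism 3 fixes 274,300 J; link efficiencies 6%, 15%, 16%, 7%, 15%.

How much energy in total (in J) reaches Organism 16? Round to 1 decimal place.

Pathway 1: 216700 × 0.09 × 0.05 × 0.05 = 48.7575 J
Pathway 2: 646600 × 0.14 × 0.1 × 0.08 × 0.11 = 79.66112 J
Pathway 3: 274300 × 0.06 × 0.15 × 0.16 × 0.07 × 0.15 = 4.147416 J
Total at Organism 16: 48.7575 + 79.66112 + 4.147416 = 132.566036 J

132.6 J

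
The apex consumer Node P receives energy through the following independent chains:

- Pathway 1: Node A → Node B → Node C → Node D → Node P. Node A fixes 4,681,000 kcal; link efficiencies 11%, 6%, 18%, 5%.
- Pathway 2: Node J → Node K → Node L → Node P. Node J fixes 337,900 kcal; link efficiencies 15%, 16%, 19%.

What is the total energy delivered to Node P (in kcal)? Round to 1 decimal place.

1818.9 kcal

Pathway 1: 4681000 × 0.11 × 0.06 × 0.18 × 0.05 = 278.0514 kcal
Pathway 2: 337900 × 0.15 × 0.16 × 0.19 = 1540.824 kcal
Total at Node P: 278.0514 + 1540.824 = 1818.8754 kcal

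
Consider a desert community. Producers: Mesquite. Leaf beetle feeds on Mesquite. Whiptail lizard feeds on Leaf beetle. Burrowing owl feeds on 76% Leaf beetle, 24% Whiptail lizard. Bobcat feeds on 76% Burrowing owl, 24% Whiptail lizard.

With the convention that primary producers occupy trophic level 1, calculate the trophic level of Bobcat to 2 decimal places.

4.18

Leaf beetle: 1 + 1 = 2
Whiptail lizard: 1 + 2 = 3
Burrowing owl: 1 + (0.76×2 + 0.24×3) = 3.24
Bobcat: 1 + (0.76×3.24 + 0.24×3) = 4.1824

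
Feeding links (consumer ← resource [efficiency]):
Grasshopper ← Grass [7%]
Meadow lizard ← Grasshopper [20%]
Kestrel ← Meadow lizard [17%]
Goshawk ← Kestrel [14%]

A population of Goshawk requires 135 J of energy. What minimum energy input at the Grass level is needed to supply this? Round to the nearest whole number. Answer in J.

Cumulative transfer efficiency: 0.07 × 0.2 × 0.17 × 0.14 = 0.0003332
Grass energy = 135 / 0.0003332 = 405162 J

405162 J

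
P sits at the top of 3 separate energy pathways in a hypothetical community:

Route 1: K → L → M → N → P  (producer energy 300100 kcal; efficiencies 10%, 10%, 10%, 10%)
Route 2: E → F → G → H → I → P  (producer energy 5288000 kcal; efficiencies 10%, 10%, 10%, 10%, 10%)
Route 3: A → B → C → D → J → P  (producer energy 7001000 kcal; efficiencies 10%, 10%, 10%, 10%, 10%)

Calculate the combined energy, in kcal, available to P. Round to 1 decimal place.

Route 1: 300100 × 0.1 × 0.1 × 0.1 × 0.1 = 30.01 kcal
Route 2: 5288000 × 0.1 × 0.1 × 0.1 × 0.1 × 0.1 = 52.88 kcal
Route 3: 7001000 × 0.1 × 0.1 × 0.1 × 0.1 × 0.1 = 70.01 kcal
Total at P: 30.01 + 52.88 + 70.01 = 152.9 kcal

152.9 kcal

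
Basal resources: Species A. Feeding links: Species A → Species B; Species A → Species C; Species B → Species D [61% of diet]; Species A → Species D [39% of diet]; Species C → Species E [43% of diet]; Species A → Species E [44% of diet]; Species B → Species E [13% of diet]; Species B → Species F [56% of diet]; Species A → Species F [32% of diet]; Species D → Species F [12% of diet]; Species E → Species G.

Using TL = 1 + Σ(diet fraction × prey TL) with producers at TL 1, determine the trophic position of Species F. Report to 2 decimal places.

2.75

Species B: 1 + 1 = 2
Species C: 1 + 1 = 2
Species D: 1 + (0.61×2 + 0.39×1) = 2.61
Species E: 1 + (0.43×2 + 0.44×1 + 0.13×2) = 2.56
Species F: 1 + (0.56×2 + 0.32×1 + 0.12×2.61) = 2.7532
Species G: 1 + 2.56 = 3.56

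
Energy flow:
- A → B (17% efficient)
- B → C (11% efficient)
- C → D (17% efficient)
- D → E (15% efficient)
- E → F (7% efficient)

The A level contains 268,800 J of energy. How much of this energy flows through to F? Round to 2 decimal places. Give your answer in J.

8.97 J

B: 268800 × 0.17 = 45696 J
C: 45696 × 0.11 = 5026.56 J
D: 5026.56 × 0.17 = 854.5152 J
E: 854.5152 × 0.15 = 128.17728 J
F: 128.17728 × 0.07 = 8.9724096 J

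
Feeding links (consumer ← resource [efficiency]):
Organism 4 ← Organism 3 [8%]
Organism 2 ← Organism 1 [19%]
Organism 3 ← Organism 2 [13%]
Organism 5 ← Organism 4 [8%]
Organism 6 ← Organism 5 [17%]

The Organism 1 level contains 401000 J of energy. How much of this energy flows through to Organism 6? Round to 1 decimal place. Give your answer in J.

10.8 J

Organism 2: 401000 × 0.19 = 76190 J
Organism 3: 76190 × 0.13 = 9904.7 J
Organism 4: 9904.7 × 0.08 = 792.376 J
Organism 5: 792.376 × 0.08 = 63.39008 J
Organism 6: 63.39008 × 0.17 = 10.7763136 J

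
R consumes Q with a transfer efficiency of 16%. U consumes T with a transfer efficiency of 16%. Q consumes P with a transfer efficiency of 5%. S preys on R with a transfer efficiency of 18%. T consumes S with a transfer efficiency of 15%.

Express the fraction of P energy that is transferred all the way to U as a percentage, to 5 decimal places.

Product of link efficiencies: 0.05 × 0.16 × 0.18 × 0.15 × 0.16 = 0.00003456
As a percentage: 0.00003456 × 100 = 0.00346%

0.00346%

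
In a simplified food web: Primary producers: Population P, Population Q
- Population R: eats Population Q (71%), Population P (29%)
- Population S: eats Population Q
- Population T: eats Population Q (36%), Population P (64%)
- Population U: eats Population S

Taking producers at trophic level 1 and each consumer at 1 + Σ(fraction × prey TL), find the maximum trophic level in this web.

Population R: 1 + (0.71×1 + 0.29×1) = 2
Population S: 1 + 1 = 2
Population T: 1 + (0.36×1 + 0.64×1) = 2
Population U: 1 + 2 = 3

3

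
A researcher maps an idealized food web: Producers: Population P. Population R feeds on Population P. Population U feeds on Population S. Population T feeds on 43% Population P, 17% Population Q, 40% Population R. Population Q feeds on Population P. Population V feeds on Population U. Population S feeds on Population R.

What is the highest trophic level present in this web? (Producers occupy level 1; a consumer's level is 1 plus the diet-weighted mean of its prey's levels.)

Population Q: 1 + 1 = 2
Population R: 1 + 1 = 2
Population S: 1 + 2 = 3
Population T: 1 + (0.43×1 + 0.17×2 + 0.4×2) = 2.57
Population U: 1 + 3 = 4
Population V: 1 + 4 = 5

5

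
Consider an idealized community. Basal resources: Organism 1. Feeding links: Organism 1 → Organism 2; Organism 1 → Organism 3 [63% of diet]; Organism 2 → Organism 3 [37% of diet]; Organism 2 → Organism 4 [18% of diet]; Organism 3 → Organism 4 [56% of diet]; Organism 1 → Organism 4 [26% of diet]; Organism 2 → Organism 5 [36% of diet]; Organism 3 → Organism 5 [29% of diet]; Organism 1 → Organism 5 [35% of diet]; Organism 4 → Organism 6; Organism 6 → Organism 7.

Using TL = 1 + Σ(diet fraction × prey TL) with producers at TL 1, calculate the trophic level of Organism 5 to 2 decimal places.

2.76

Organism 2: 1 + 1 = 2
Organism 3: 1 + (0.63×1 + 0.37×2) = 2.37
Organism 4: 1 + (0.18×2 + 0.56×2.37 + 0.26×1) = 2.9472
Organism 5: 1 + (0.36×2 + 0.29×2.37 + 0.35×1) = 2.7573
Organism 6: 1 + 2.9472 = 3.9472
Organism 7: 1 + 3.9472 = 4.9472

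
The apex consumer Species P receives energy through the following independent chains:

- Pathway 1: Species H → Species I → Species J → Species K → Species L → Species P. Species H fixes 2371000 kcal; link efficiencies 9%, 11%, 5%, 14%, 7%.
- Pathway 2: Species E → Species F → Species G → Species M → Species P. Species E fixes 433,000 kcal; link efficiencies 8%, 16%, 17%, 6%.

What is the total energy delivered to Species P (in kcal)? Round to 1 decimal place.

Pathway 1: 2371000 × 0.09 × 0.11 × 0.05 × 0.14 × 0.07 = 11.501721 kcal
Pathway 2: 433000 × 0.08 × 0.16 × 0.17 × 0.06 = 56.53248 kcal
Total at Species P: 11.501721 + 56.53248 = 68.034201 kcal

68.0 kcal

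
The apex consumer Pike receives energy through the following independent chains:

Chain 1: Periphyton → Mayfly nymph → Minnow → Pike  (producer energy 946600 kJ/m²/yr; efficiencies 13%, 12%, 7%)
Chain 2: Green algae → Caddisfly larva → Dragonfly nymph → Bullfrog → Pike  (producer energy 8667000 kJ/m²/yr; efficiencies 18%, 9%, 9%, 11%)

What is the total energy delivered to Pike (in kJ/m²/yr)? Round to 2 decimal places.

Chain 1: 946600 × 0.13 × 0.12 × 0.07 = 1033.6872 kJ/m²/yr
Chain 2: 8667000 × 0.18 × 0.09 × 0.09 × 0.11 = 1390.01346 kJ/m²/yr
Total at Pike: 1033.6872 + 1390.01346 = 2423.70066 kJ/m²/yr

2423.70 kJ/m²/yr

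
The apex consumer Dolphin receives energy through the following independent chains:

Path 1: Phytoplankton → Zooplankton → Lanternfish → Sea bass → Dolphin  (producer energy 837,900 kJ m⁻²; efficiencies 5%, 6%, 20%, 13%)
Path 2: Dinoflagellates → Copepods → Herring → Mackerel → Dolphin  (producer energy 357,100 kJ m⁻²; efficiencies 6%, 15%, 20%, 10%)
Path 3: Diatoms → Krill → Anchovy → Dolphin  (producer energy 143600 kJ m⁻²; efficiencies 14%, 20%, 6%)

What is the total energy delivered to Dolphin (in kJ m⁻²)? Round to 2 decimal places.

Path 1: 837900 × 0.05 × 0.06 × 0.2 × 0.13 = 65.3562 kJ m⁻²
Path 2: 357100 × 0.06 × 0.15 × 0.2 × 0.1 = 64.278 kJ m⁻²
Path 3: 143600 × 0.14 × 0.2 × 0.06 = 241.248 kJ m⁻²
Total at Dolphin: 65.3562 + 64.278 + 241.248 = 370.8822 kJ m⁻²

370.88 kJ m⁻²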